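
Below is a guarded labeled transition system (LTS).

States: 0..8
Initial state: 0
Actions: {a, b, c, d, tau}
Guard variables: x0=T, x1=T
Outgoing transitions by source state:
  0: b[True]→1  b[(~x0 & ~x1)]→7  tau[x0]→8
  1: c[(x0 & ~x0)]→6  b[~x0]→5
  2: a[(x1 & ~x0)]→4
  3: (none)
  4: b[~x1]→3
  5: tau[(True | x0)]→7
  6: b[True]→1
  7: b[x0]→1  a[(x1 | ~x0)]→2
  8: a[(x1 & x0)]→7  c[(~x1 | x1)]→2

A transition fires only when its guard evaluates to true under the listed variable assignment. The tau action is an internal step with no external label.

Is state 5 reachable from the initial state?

Answer: UNREACHABLE

Trace:
After dropping false guards: 8 live edges.
L0 = {0}
L1 = {1,8}  cumulative {0,1,8}
L2 = {2,7}  cumulative {0,1,2,7,8}
Reachable = {0,1,2,7,8}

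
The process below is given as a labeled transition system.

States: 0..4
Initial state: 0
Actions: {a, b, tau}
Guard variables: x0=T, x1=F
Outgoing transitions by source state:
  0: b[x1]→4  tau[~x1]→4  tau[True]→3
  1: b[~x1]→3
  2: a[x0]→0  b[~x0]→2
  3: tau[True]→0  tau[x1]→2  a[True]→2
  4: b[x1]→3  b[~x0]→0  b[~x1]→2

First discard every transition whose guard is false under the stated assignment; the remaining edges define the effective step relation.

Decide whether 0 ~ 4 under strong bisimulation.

Refine partition for ~:
  P[0] = {{0,1,2,3,4}}
  P[1] = {{0},{1,4},{2},{3}}
  P[2] = {{0},{1},{2},{3},{4}}
Fixed point at round 3; 5 class(es).
0∈{0}, 4∈{4}

Answer: NOT BISIMILAR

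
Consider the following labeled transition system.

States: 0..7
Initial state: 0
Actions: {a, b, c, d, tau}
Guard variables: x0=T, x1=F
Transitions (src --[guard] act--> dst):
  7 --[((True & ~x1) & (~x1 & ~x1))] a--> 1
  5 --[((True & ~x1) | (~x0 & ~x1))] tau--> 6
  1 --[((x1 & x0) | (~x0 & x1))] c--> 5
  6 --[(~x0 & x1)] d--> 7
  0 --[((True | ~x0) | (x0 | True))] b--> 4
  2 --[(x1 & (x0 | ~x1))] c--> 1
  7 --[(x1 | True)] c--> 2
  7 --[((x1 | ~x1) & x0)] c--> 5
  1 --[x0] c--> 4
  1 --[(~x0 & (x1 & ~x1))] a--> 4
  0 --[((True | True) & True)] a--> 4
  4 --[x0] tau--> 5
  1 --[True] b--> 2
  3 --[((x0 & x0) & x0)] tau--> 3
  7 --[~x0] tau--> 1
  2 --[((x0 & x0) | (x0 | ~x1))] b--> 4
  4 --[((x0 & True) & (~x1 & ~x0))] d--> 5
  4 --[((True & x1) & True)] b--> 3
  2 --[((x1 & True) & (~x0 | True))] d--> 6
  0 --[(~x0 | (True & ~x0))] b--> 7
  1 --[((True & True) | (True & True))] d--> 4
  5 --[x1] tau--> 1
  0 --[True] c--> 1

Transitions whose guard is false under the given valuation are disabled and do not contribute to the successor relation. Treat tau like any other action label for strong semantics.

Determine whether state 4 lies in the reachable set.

Answer: REACHABLE

Analysis:
13 transition(s) survive guard evaluation.
Layer 0: {0}
Layer 1: {1,4}  total {0,1,4}
Layer 2: {2,5}  total {0,1,2,4,5}
Layer 3: {6}  total {0,1,2,4,5,6}
Reach set: {0,1,2,4,5,6}
Path to 4: b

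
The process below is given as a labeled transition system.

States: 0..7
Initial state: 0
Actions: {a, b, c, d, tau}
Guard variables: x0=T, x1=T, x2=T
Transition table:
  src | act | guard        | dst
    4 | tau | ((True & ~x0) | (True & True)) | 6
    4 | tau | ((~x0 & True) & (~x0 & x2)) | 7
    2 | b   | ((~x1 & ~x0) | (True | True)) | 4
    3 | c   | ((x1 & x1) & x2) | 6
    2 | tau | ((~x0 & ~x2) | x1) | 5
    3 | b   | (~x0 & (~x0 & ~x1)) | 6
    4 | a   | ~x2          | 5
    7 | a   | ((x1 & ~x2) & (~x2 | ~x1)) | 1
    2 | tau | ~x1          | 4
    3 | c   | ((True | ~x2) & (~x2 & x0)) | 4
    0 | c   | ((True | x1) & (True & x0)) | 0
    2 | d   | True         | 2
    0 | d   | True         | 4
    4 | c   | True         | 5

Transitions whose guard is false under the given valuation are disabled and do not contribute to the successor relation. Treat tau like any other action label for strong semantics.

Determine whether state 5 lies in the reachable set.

Guard filter leaves 8 enabled edge(s).
Layer 0: {0}
Layer 1: {4}  now seen {0,4}
Layer 2: {5,6}  now seen {0,4,5,6}
Reachable = {0,4,5,6}
witness 5: d·c

Answer: REACHABLE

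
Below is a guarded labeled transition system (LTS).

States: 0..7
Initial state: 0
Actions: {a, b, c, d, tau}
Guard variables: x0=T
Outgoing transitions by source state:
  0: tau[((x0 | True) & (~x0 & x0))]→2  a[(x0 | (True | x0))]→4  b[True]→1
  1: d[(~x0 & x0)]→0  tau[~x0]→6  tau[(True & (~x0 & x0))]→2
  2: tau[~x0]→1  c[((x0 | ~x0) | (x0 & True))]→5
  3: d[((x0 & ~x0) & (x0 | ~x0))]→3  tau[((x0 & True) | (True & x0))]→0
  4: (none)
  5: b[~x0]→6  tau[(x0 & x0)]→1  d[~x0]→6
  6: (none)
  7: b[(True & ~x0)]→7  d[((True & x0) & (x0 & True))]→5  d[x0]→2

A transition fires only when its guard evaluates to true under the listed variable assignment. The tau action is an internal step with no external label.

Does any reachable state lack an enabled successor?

Answer: DEADLOCK at state 1

Analysis:
Reachable = {0,1,4}
  0: a→4  b→1  [2 exit(s)]
  1: ∅  [deadlock]
  4: ∅  [deadlock]
Path to 1: b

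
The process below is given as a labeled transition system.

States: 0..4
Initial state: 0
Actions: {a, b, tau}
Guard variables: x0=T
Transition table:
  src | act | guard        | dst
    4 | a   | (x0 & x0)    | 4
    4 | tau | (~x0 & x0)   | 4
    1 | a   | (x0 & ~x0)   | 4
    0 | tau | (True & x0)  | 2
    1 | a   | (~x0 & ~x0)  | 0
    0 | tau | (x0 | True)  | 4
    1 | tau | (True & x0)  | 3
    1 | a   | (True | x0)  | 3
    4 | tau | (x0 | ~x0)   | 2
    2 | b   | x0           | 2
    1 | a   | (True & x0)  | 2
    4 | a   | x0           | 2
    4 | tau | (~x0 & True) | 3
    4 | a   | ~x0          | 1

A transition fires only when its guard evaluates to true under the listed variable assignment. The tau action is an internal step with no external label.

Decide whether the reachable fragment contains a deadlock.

Reachable = {0,2,4}
  0: tau→2  tau→4  [2 out]
  2: b→2  [1 out]
  4: a→2  a→4  tau→2  [3 out]

Answer: DEADLOCK-FREE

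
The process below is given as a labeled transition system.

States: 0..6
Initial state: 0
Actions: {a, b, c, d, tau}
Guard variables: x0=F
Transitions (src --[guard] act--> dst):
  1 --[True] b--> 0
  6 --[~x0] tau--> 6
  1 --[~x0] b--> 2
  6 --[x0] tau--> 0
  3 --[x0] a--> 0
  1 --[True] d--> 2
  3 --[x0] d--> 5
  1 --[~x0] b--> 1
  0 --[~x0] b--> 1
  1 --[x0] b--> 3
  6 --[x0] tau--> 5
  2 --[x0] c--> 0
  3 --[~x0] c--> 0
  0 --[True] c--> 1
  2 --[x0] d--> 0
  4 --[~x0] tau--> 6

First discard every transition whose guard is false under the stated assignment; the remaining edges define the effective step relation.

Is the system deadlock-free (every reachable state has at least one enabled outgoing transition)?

Answer: DEADLOCK at state 2

Working:
Reachable = {0,1,2}
  0: b→1  c→1  [deg 2]
  1: b→0  b→1  b→2  d→2  [deg 4]
  2: ∅  [no exit]
trace reaching 2: b·b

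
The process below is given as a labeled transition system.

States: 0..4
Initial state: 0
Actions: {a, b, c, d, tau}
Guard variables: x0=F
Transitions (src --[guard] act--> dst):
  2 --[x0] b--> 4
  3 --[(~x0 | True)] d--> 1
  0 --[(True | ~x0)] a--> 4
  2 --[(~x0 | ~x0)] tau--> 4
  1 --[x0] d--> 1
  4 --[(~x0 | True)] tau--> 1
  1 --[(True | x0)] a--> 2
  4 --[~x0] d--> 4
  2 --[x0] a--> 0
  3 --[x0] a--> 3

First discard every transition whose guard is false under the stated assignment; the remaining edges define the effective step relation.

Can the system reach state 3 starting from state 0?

Guard filter leaves 6 enabled edge(s).
L0 = {0}
L1 = {4}  cumulative {0,4}
L2 = {1}  cumulative {0,1,4}
L3 = {2}  cumulative {0,1,2,4}
Reachable = {0,1,2,4}

Answer: UNREACHABLE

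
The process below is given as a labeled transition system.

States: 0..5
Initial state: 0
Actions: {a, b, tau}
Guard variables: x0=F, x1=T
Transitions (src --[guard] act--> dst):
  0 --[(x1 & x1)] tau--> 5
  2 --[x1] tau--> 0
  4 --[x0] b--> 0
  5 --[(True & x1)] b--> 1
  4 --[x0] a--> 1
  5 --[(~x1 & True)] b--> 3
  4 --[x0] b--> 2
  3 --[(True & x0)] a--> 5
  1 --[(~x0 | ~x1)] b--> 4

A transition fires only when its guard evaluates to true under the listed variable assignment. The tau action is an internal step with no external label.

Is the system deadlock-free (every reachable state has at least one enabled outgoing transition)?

Answer: DEADLOCK at state 4

Trace:
Reach set: {0,1,4,5}
  0: tau→5  [1 out]
  1: b→4  [1 out]
  4: ∅  [STUCK]
  5: b→1  [1 out]
trace reaching 4: tau·b·b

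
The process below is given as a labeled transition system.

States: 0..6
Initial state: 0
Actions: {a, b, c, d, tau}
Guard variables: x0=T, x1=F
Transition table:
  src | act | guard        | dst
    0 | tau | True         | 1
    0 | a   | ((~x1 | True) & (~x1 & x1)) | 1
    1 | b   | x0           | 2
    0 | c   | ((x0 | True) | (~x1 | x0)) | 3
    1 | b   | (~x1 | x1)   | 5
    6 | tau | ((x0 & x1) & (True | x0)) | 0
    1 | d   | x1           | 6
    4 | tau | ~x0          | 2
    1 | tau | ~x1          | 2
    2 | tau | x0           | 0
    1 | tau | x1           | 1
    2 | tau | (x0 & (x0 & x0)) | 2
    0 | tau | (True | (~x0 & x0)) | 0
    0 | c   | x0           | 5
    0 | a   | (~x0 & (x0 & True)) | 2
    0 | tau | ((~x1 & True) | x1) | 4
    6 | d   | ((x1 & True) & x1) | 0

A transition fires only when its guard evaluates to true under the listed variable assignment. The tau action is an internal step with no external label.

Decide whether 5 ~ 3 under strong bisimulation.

Answer: BISIMILAR

Analysis:
Compute ~ classes (split until stable):
  π0 = {{0,1,2,3,4,5,6}}
  π1 = {{0},{1},{2},{3,4,5,6}}
stable after 2 split(s): 4 block(s)
class of 5: {3,4,5,6}; class of 3: {3,4,5,6}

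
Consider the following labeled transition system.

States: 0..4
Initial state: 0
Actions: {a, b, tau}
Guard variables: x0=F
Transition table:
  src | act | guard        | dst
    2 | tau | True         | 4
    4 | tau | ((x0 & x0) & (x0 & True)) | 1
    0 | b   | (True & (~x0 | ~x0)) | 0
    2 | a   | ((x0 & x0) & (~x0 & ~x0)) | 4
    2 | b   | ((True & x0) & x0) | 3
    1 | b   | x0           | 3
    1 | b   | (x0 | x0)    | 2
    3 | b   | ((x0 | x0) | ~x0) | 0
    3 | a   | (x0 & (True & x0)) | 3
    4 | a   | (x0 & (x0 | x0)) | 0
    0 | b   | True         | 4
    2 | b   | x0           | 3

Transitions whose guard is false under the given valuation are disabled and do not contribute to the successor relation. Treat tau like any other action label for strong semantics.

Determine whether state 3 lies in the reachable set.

After dropping false guards: 4 live edges.
depth 0: {0}
depth 1: {4}  now seen {0,4}
R = {0,4}

Answer: UNREACHABLE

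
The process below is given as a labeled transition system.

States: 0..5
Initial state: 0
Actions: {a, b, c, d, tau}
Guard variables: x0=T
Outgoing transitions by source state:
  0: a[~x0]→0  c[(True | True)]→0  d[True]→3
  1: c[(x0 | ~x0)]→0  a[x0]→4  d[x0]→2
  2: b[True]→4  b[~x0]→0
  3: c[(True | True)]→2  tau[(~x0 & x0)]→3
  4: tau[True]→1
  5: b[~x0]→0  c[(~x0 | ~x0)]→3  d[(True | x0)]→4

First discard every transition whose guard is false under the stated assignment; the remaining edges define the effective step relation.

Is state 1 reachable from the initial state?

After dropping false guards: 9 live edges.
L0 = {0}
L1 = {3}  now seen {0,3}
L2 = {2}  now seen {0,2,3}
L3 = {4}  now seen {0,2,3,4}
L4 = {1}  now seen {0,1,2,3,4}
R = {0,1,2,3,4}
trace reaching 1: d·c·b·tau

Answer: REACHABLE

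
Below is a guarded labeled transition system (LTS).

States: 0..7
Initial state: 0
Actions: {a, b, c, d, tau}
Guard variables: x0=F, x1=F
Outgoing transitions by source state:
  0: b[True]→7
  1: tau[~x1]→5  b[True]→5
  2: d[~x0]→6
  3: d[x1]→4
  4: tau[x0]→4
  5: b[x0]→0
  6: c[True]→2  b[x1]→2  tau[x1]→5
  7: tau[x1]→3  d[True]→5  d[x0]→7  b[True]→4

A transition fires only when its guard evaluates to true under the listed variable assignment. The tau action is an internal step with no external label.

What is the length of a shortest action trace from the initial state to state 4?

Breadth-first toward 4:
  Layer 0: {0}
  Layer 1: {7}
  Layer 2: {4,5}
4 enters at depth 2; path b·b

Answer: 2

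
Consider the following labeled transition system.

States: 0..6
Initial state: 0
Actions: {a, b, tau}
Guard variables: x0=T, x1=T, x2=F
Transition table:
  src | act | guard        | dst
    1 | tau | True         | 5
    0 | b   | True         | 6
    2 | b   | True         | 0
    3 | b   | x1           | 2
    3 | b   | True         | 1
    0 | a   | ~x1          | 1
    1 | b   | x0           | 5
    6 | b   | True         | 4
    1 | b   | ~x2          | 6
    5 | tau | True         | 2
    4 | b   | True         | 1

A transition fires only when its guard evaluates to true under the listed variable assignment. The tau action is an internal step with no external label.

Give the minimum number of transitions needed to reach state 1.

Answer: 3

Trace:
Layered search for 1:
  L0 = {0}
  L1 = {6}
  L2 = {4}
  L3 = {1}
depth(1)=3, e.g. b·b·b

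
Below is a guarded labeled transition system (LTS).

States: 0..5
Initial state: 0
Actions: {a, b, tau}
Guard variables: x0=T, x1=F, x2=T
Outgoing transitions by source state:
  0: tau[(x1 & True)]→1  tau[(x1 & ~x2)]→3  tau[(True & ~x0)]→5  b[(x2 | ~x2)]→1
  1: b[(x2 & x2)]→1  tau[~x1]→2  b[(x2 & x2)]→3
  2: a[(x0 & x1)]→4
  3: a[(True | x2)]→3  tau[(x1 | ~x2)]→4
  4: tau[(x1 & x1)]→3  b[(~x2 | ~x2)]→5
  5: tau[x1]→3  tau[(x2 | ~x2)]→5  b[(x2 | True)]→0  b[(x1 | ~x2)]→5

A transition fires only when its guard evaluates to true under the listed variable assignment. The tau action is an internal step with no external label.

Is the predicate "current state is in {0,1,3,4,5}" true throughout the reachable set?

Safe = {0,1,3,4,5}
Reach set: {0,1,2,3}
  0: ok
  1: ok
  2: ✗ unsafe
  3: ok
counterexample path to 2: b·tau

Answer: INVARIANT VIOLATED at state 2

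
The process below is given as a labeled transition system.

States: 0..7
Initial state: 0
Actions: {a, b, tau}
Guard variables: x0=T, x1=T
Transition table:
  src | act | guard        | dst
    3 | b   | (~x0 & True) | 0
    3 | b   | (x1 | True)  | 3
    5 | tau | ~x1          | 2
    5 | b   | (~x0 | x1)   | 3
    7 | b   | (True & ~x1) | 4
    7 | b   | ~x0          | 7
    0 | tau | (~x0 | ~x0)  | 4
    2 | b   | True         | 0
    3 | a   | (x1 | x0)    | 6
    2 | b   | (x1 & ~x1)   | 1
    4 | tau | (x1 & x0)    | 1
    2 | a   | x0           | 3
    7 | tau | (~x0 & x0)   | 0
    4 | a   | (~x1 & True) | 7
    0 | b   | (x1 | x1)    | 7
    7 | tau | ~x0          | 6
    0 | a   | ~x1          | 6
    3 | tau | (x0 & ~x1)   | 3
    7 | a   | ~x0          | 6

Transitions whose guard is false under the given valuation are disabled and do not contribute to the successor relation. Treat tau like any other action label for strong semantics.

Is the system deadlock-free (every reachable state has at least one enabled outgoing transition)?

Answer: DEADLOCK at state 7

Analysis:
R = {0,7}
  0: b→7  [1 out]
  7: ∅  [no exit]
Path to 7: b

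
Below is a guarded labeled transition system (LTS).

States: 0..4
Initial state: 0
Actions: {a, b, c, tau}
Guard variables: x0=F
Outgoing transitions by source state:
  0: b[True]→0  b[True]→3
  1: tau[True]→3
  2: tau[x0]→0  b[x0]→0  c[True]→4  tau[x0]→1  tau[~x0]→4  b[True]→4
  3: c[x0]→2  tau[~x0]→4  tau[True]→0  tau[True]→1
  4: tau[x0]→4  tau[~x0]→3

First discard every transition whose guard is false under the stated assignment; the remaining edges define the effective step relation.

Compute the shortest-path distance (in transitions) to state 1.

Answer: 2

Trace:
Layered search for 1:
  depth 0: {0}
  depth 1: {3}
  depth 2: {1,4}
depth(1)=2, e.g. b·tau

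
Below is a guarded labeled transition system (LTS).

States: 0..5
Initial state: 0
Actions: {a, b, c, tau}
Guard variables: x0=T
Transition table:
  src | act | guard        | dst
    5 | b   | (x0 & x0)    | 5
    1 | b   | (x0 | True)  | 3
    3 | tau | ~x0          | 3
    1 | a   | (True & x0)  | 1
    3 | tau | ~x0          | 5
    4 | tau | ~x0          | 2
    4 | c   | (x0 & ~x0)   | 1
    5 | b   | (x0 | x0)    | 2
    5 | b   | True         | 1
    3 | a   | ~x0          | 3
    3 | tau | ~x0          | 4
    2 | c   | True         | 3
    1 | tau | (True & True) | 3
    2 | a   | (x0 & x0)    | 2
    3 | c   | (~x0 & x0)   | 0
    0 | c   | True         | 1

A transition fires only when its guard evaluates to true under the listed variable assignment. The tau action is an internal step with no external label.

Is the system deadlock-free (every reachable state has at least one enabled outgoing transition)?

R = {0,1,3}
  0: c→1  [1 exit(s)]
  1: a→1  b→3  tau→3  [3 exit(s)]
  3: ∅  [STUCK]
Path to 3: c·b

Answer: DEADLOCK at state 3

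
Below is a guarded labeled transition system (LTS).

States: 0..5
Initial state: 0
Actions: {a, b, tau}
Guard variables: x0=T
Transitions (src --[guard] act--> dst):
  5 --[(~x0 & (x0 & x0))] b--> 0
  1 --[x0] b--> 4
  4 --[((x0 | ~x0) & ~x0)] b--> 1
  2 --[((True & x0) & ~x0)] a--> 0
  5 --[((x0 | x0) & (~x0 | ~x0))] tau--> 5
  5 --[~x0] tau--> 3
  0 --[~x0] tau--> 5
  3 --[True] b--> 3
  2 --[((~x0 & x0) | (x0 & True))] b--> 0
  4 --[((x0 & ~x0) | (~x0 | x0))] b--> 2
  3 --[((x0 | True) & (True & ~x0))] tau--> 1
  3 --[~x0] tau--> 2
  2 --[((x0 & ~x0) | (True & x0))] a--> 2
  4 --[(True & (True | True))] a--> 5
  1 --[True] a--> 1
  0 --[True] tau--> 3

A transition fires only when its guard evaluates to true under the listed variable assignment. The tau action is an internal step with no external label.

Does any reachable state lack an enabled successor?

Reach set: {0,3}
  0: tau→3  [1 exit(s)]
  3: b→3  [1 exit(s)]

Answer: DEADLOCK-FREE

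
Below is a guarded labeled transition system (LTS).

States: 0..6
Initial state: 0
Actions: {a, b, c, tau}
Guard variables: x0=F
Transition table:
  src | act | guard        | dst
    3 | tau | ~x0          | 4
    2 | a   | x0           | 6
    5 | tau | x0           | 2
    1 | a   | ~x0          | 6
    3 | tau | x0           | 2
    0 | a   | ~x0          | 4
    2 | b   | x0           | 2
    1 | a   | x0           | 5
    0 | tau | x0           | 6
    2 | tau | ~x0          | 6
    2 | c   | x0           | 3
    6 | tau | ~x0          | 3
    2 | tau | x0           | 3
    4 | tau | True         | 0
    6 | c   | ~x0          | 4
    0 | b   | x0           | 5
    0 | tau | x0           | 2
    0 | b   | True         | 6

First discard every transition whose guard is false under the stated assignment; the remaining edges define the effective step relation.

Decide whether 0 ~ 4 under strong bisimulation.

Refine partition for ~:
  π0 = {{0,1,2,3,4,5,6}}
  π1 = {{0},{1},{2,3,4},{5},{6}}
  π2 = {{0},{1},{2},{3},{4},{5},{6}}
7 equivalence class(es) (converged in 3)
[0]={0}  [4]={4}

Answer: NOT BISIMILAR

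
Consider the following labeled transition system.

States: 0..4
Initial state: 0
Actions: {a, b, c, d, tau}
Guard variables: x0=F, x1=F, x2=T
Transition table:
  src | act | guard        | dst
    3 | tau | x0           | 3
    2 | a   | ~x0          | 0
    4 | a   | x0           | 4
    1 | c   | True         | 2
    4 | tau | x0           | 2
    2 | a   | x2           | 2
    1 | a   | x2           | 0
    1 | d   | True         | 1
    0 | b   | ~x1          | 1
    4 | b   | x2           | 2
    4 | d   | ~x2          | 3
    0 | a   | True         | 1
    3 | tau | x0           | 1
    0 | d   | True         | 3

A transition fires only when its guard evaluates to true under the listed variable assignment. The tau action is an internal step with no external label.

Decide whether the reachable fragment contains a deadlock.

Answer: DEADLOCK at state 3

Analysis:
Reachable = {0,1,2,3}
  0: a→1  b→1  d→3  [3 out]
  1: a→0  c→2  d→1  [3 out]
  2: a→0  a→2  [2 out]
  3: ∅  [deadlock]
witness 3: d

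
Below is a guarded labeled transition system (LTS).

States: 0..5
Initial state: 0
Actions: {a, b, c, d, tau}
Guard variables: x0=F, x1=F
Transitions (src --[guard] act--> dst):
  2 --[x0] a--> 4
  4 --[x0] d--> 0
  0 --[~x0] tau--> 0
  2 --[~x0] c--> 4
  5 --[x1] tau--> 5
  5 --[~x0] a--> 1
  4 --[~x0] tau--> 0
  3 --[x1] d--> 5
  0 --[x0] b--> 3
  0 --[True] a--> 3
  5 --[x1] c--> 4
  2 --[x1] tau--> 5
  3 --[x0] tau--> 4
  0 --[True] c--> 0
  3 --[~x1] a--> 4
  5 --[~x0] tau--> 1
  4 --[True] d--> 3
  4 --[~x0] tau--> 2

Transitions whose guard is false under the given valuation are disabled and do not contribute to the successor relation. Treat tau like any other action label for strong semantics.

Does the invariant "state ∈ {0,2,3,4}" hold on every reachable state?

Allowed set {0,2,3,4}
R = {0,2,3,4}
  0: safe
  2: safe
  3: safe
  4: safe

Answer: INVARIANT HOLDS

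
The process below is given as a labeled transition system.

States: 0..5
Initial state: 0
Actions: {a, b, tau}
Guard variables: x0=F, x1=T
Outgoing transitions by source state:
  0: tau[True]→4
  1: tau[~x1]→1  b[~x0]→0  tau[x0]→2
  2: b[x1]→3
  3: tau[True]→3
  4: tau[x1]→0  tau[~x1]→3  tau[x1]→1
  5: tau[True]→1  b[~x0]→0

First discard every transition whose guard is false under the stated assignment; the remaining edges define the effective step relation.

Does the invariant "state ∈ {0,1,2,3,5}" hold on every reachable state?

Inv-set: {0,1,2,3,5}
Reach set: {0,1,4}
  0: ✓
  1: ✓
  4: outside
witness against invariant: tau → 4

Answer: INVARIANT VIOLATED at state 4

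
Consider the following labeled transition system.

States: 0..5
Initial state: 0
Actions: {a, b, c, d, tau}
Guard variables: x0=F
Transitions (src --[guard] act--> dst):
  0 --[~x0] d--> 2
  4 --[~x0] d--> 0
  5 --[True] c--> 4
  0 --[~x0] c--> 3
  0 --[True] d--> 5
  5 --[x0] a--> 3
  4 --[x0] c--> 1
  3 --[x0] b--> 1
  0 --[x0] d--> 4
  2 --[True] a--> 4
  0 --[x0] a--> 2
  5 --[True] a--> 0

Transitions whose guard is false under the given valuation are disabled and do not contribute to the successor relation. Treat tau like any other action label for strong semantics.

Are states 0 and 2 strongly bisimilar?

Compute ~ classes (split until stable):
  π0 = {{0,1,2,3,4,5}}
  π1 = {{0},{1,3},{2},{4},{5}}
stable after 2 split(s): 5 block(s)
class of 0: {0}; class of 2: {2}

Answer: NOT BISIMILAR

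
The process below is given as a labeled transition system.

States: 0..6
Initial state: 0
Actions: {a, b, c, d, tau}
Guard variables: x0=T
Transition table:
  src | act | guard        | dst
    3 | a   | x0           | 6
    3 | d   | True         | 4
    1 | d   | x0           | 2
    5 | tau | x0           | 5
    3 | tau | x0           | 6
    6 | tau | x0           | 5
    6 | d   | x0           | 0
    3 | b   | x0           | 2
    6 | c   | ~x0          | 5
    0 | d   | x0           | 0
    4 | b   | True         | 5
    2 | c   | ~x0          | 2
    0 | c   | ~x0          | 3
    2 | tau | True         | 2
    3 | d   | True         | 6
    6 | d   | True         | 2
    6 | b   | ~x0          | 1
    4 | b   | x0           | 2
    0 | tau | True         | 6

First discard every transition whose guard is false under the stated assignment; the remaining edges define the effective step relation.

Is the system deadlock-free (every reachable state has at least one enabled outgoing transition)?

Reach set: {0,2,5,6}
  0: d→0  tau→6  [deg 2]
  2: tau→2  [deg 1]
  5: tau→5  [deg 1]
  6: d→0  d→2  tau→5  [deg 3]

Answer: DEADLOCK-FREE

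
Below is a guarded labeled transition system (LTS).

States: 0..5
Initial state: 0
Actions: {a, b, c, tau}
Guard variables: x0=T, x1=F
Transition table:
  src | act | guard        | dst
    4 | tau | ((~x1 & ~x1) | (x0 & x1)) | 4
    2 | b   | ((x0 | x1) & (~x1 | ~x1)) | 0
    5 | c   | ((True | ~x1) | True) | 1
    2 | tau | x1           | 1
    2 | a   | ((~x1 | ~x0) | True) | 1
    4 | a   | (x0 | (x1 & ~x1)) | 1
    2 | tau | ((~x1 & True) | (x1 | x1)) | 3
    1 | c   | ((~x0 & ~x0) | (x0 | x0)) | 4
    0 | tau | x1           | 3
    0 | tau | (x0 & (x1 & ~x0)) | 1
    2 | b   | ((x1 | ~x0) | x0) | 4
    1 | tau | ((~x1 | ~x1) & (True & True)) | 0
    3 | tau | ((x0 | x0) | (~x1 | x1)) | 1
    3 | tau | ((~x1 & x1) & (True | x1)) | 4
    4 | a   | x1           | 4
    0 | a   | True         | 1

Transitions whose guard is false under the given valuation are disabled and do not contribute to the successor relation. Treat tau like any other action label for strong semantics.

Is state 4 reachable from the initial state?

11 transition(s) survive guard evaluation.
Layer 0: {0}
Layer 1: {1}  now seen {0,1}
Layer 2: {4}  now seen {0,1,4}
R = {0,1,4}
Path to 4: a·c

Answer: REACHABLE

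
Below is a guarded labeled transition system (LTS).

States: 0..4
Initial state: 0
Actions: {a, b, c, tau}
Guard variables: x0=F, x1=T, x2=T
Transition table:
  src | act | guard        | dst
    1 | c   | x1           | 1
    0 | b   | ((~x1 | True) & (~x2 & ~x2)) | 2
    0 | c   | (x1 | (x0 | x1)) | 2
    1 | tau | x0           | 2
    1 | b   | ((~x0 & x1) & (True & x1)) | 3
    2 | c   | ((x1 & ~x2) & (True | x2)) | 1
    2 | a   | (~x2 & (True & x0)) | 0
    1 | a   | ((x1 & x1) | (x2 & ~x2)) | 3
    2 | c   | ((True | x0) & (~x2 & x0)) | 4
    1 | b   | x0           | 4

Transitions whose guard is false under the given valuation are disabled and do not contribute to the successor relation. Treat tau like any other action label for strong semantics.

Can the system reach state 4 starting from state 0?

After dropping false guards: 4 live edges.
Layer 0: {0}
Layer 1: {2}  total {0,2}
R = {0,2}

Answer: UNREACHABLE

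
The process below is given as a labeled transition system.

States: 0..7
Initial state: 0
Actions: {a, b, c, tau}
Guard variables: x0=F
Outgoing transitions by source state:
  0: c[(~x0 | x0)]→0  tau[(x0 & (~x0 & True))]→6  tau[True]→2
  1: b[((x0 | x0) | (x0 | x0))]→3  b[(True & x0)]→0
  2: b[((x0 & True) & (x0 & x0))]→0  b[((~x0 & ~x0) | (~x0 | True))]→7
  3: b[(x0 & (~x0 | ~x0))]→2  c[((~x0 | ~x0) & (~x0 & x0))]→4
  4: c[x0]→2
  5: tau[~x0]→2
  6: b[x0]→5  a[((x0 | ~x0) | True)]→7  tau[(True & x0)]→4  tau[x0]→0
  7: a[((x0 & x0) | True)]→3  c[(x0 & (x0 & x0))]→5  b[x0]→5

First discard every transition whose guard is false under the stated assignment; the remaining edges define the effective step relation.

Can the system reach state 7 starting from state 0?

Answer: REACHABLE

Analysis:
Guard filter leaves 6 enabled edge(s).
Layer 0: {0}
Layer 1: {2}  now seen {0,2}
Layer 2: {7}  now seen {0,2,7}
Layer 3: {3}  now seen {0,2,3,7}
R = {0,2,3,7}
Path to 7: tau·b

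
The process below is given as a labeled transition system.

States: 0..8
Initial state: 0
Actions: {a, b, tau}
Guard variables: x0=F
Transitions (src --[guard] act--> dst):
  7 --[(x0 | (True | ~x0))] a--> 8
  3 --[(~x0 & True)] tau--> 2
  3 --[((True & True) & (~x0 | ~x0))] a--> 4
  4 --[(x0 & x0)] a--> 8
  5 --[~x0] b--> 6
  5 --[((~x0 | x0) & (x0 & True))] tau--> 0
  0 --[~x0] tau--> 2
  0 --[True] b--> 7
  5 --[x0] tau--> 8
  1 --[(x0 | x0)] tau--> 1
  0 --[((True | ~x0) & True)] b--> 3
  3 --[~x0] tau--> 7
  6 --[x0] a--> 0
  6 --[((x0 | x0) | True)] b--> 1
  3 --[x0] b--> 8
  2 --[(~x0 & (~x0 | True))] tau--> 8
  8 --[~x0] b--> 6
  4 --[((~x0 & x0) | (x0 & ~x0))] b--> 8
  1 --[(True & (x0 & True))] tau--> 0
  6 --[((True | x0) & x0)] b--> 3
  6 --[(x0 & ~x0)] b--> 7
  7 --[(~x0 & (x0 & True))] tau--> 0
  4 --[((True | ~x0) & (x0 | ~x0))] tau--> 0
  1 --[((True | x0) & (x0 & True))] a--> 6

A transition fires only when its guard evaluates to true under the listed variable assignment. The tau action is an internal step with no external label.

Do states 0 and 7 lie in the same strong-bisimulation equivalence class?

Refine partition for ~:
  round 0: {{0,1,2,3,4,5,6,7,8}}
  round 1: {{0},{1},{2,4},{3},{5,6,8},{7}}
  round 2: {{0},{1},{2},{3},{4},{5,8},{6},{7}}
stable after 3 split(s): 8 block(s)
class of 0: {0}; class of 7: {7}

Answer: NOT BISIMILAR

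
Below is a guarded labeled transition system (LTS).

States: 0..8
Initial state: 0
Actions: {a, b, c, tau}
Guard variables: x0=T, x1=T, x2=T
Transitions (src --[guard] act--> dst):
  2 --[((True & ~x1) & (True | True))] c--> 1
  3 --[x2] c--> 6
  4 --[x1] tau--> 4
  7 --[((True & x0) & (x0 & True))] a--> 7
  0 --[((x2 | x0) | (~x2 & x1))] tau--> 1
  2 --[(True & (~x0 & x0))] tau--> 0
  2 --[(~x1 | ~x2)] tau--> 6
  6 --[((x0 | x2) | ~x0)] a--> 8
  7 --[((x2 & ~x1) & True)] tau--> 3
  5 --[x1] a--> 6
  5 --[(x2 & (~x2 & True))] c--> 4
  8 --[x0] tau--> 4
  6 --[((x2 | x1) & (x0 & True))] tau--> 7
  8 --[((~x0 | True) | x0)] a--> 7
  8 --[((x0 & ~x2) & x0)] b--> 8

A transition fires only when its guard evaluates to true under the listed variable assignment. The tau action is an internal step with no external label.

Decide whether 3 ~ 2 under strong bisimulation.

Bisimulation quotient by refinement:
  P[0] = {{0,1,2,3,4,5,6,7,8}}
  P[1] = {{0,4},{1,2},{3},{5,7},{6,8}}
  P[2] = {{0},{1,2},{3},{4},{5},{6},{7},{8}}
Fixed point at round 3; 8 class(es).
class of 3: {3}; class of 2: {1,2}

Answer: NOT BISIMILAR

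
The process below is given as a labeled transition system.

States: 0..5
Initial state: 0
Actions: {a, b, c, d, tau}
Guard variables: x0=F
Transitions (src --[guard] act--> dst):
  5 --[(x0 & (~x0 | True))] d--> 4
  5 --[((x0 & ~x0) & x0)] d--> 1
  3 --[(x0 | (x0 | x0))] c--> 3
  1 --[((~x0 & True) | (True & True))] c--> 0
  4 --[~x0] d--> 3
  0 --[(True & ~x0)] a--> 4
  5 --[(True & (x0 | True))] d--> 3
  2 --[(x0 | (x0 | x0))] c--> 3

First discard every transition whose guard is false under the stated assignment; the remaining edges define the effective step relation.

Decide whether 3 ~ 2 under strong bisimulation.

Bisimulation quotient by refinement:
  round 0: {{0,1,2,3,4,5}}
  round 1: {{0},{1},{2,3},{4,5}}
Fixed point at round 2; 4 class(es).
3∈{2,3}, 2∈{2,3}

Answer: BISIMILAR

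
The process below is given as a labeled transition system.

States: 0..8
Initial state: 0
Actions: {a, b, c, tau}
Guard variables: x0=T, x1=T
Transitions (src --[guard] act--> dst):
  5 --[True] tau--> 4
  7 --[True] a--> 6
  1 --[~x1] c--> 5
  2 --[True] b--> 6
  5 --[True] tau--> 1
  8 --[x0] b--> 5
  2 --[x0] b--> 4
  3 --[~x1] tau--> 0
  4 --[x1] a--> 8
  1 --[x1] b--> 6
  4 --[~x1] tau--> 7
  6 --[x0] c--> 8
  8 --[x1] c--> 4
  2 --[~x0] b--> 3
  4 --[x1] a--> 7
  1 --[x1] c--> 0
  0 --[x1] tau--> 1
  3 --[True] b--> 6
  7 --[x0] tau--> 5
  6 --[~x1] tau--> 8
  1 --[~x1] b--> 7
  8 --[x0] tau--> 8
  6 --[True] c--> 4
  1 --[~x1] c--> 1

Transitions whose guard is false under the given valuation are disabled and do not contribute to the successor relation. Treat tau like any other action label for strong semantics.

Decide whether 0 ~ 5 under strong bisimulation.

Compute ~ classes (split until stable):
  round 0: {{0,1,2,3,4,5,6,7,8}}
  round 1: {{0,5},{1},{2,3},{4},{6},{7},{8}}
  round 2: {{0},{1},{2},{3},{4},{5},{6},{7},{8}}
Fixed point at round 3; 9 class(es).
0∈{0}, 5∈{5}

Answer: NOT BISIMILAR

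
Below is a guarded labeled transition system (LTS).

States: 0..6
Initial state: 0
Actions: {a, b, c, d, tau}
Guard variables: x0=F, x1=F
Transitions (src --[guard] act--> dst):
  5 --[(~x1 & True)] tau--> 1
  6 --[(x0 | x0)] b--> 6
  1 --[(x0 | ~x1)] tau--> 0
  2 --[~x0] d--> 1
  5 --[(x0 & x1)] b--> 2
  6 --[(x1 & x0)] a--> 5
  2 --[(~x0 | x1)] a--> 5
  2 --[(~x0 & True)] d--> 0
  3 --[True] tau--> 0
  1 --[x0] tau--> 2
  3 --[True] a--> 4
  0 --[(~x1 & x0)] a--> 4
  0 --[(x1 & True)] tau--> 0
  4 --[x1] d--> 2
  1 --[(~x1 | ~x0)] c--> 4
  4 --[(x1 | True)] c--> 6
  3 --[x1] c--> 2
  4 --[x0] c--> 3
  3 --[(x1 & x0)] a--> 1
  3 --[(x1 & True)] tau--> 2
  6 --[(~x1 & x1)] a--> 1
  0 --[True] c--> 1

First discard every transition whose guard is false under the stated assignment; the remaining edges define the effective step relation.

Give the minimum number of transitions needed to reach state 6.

Layered search for 6:
  Layer 0: {0}
  Layer 1: {1}
  Layer 2: {4}
  Layer 3: {6}
depth(6)=3, e.g. c·c·c

Answer: 3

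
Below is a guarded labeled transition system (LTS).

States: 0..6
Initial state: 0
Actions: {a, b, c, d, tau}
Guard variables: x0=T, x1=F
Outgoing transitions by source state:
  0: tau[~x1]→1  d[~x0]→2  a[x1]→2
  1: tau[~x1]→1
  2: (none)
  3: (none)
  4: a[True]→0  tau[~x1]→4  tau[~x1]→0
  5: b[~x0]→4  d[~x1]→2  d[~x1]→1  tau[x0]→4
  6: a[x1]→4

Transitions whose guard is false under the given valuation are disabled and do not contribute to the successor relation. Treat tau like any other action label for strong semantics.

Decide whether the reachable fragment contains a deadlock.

Answer: DEADLOCK-FREE

Trace:
Reachable = {0,1}
  0: tau→1  [1 exit(s)]
  1: tau→1  [1 exit(s)]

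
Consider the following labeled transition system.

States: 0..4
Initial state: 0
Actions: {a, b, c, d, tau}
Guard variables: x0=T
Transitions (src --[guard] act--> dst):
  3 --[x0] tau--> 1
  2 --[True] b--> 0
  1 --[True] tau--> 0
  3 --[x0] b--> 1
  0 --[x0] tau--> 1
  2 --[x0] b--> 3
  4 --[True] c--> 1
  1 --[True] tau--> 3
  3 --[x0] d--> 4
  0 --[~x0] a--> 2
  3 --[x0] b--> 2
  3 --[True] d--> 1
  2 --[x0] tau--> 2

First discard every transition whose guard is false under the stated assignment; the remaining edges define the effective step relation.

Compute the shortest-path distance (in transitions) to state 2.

Answer: 3

Working:
BFS to 2:
  L0 = {0}
  L1 = {1}
  L2 = {3}
  L3 = {2,4}
2 enters at depth 3; path tau·tau·b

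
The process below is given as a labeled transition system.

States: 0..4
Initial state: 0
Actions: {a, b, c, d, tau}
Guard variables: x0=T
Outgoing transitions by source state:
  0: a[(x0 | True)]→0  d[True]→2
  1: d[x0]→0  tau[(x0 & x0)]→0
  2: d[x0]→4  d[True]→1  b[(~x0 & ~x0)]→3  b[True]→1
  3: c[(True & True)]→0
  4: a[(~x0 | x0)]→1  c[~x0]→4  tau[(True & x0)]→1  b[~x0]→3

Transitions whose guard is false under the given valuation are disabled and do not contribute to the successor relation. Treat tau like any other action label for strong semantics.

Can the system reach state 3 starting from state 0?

Answer: UNREACHABLE

Trace:
After dropping false guards: 10 live edges.
L0 = {0}
L1 = {2}  total {0,2}
L2 = {1,4}  total {0,1,2,4}
Reach set: {0,1,2,4}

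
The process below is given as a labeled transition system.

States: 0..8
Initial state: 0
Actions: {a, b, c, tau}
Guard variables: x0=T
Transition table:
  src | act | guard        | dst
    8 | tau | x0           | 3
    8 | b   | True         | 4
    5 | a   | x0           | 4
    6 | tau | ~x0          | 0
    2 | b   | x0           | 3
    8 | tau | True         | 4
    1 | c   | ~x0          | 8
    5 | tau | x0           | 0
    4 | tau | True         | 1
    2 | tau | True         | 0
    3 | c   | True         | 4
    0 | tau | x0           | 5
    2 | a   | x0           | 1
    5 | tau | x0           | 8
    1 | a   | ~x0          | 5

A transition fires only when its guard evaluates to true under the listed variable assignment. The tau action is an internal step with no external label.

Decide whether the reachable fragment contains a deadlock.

R = {0,1,3,4,5,8}
  0: tau→5  [1 out]
  1: ∅  [deadlock]
  3: c→4  [1 out]
  4: tau→1  [1 out]
  5: a→4  tau→0  tau→8  [3 out]
  8: b→4  tau→3  tau→4  [3 out]
Path to 1: tau·a·tau

Answer: DEADLOCK at state 1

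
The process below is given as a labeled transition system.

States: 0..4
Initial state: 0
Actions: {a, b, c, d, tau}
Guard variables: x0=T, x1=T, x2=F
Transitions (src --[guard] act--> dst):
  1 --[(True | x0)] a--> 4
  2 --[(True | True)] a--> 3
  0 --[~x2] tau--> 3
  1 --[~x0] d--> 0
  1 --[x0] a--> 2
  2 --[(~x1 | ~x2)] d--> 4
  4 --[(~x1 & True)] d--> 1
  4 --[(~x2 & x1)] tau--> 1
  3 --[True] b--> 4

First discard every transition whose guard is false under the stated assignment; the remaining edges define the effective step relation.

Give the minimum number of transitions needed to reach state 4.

Layered search for 4:
  L0 = {0}
  L1 = {3}
  L2 = {4}
4 enters at depth 2; path tau·b

Answer: 2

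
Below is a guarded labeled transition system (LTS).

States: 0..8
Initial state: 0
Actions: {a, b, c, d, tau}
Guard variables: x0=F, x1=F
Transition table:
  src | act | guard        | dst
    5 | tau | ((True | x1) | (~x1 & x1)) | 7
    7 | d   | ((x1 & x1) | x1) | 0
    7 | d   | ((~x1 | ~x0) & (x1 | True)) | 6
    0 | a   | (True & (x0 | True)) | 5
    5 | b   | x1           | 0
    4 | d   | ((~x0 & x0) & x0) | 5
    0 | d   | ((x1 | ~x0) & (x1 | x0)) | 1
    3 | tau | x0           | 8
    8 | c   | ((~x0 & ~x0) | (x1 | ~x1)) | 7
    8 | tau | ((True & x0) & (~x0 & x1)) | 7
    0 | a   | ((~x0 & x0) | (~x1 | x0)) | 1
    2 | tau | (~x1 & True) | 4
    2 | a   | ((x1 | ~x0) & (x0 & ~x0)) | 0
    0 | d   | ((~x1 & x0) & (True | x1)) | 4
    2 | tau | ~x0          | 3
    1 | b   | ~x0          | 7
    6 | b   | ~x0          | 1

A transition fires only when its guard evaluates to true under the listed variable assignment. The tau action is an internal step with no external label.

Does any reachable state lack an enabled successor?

R = {0,1,5,6,7}
  0: a→1  a→5  [deg 2]
  1: b→7  [deg 1]
  5: tau→7  [deg 1]
  6: b→1  [deg 1]
  7: d→6  [deg 1]

Answer: DEADLOCK-FREE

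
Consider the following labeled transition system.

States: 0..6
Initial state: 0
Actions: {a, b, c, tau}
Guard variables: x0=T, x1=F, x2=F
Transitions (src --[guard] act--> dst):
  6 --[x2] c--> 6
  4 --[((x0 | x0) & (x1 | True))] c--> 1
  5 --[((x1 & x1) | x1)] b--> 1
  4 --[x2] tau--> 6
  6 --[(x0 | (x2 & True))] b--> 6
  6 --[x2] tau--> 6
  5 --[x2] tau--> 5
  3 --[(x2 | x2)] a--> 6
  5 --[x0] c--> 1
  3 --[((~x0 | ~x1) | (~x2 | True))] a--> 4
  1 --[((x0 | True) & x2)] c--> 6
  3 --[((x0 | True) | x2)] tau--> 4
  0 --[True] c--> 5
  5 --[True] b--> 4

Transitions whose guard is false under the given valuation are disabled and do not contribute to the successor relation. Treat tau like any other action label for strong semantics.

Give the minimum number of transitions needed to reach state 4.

Breadth-first toward 4:
  depth 0: {0}
  depth 1: {5}
  depth 2: {1,4}
depth(4)=2, e.g. c·b

Answer: 2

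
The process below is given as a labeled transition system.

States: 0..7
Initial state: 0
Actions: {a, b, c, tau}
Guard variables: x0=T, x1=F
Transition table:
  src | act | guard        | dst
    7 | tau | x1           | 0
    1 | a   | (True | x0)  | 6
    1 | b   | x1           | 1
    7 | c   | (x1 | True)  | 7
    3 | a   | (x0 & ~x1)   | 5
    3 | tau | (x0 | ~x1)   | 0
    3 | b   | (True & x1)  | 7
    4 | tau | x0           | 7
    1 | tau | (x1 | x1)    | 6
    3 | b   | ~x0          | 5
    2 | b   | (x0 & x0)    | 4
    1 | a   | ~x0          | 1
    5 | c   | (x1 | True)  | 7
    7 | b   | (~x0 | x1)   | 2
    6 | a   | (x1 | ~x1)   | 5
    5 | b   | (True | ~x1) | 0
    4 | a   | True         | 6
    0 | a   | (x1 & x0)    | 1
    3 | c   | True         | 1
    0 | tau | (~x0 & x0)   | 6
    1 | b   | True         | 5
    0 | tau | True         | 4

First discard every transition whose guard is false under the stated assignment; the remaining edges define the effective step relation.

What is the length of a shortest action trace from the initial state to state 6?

BFS to 6:
  Layer 0: {0}
  Layer 1: {4}
  Layer 2: {6,7}
6 enters at depth 2; path tau·a

Answer: 2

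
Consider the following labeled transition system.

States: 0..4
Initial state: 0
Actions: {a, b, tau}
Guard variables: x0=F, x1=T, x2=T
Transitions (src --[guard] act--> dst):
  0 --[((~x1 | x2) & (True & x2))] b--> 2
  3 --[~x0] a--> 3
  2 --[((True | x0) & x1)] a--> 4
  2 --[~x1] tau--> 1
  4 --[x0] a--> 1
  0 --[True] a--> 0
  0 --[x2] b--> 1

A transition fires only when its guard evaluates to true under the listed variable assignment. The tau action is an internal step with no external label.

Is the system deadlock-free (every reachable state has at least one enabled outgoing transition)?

R = {0,1,2,4}
  0: a→0  b→1  b→2  [3 exit(s)]
  1: ∅  [no exit]
  2: a→4  [1 exit(s)]
  4: ∅  [no exit]
trace reaching 1: b

Answer: DEADLOCK at state 1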